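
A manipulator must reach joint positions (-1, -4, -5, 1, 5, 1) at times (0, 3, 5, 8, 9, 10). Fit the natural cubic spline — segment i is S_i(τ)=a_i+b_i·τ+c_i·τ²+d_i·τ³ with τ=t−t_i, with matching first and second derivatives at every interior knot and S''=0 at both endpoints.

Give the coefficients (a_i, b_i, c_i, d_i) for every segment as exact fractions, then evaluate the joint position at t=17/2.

  seg 0: a=-1 b=-475/436 c=0 d=13/1308
  seg 1: a=-4 b=-179/218 c=39/436 d=31/872
  seg 2: a=-5 b=-4/109 c=33/109 d=41/327
  seg 3: a=1 b=563/109 c=156/109 d=-283/109
  seg 4: a=5 b=26/109 c=-693/109 d=231/109
S(17/2) = 3153/872

Δ: Δ0=-1, Δ1=-1/2, Δ2=2, Δ3=4, Δ4=-4
row 1: diag=10, rhs=3; c'=1/5, d'=3/10
row 2: denom=10−2·1/5=48/5; d'=(15−2·3/10)/(48/5)=3/2
row 3: denom=8−3·5/16=113/16; d'=(12−3·3/2)/(113/16)=120/113
row 4: denom=4−1·16/113=436/113; d'=(-48−1·120/113)/(436/113)=-1386/109
back: M4=-1386/109
back: M3=120/113−16/113·-1386/109=312/109
back: M2=3/2−5/16·312/109=66/109
back: M1=3/10−1/5·66/109=39/218
M: M0=0, M1=39/218, M2=66/109, M3=312/109, M4=-1386/109, M5=0
seg 0: a=-1, c=M0/2=0, d=(M1−M0)/(6·3)=13/1308, b=Δ0−h0·(2M0+M1)/6=-475/436
seg 1: a=-4, c=M1/2=39/436, d=(M2−M1)/(6·2)=31/872, b=Δ1−h1·(2M1+M2)/6=-179/218
seg 2: a=-5, c=M2/2=33/109, d=(M3−M2)/(6·3)=41/327, b=Δ2−h2·(2M2+M3)/6=-4/109
seg 3: a=1, c=M3/2=156/109, d=(M4−M3)/(6·1)=-283/109, b=Δ3−h3·(2M3+M4)/6=563/109
seg 4: a=5, c=M4/2=-693/109, d=(M5−M4)/(6·1)=231/109, b=Δ4−h4·(2M4+M5)/6=26/109
t_q=17/2 → seg 3, τ=1/2; S=1+563/109·τ+156/109·τ²+-283/109·τ³=3153/872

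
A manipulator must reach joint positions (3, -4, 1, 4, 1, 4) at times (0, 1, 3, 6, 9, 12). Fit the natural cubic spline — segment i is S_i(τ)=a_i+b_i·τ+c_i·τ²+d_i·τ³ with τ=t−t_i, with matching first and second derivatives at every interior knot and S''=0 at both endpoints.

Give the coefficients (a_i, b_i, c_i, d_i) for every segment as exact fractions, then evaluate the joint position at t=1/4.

Δ: Δ0=-7, Δ1=5/2, Δ2=1, Δ3=-1, Δ4=1
row 1: diag=6, rhs=57; c'=1/3, d'=19/2
row 2: denom=10−2·1/3=28/3; d'=(-9−2·19/2)/(28/3)=-3
row 3: denom=12−3·9/28=309/28; d'=(-12−3·-3)/(309/28)=-28/103
row 4: denom=12−3·28/103=1152/103; d'=(12−3·-28/103)/(1152/103)=55/48
back: M4=55/48
back: M3=-28/103−28/103·55/48=-7/12
back: M2=-3−9/28·-7/12=-45/16
back: M1=19/2−1/3·-45/16=167/16
M: M0=0, M1=167/16, M2=-45/16, M3=-7/12, M4=55/48, M5=0
seg 0: a=3, c=M0/2=0, d=(M1−M0)/(6·1)=167/96, b=Δ0−h0·(2M0+M1)/6=-839/96
seg 1: a=-4, c=M1/2=167/32, d=(M2−M1)/(6·2)=-53/48, b=Δ1−h1·(2M1+M2)/6=-169/48
seg 2: a=1, c=M2/2=-45/32, d=(M3−M2)/(6·3)=107/864, b=Δ2−h2·(2M2+M3)/6=197/48
seg 3: a=4, c=M3/2=-7/24, d=(M4−M3)/(6·3)=83/864, b=Δ3−h3·(2M3+M4)/6=-95/96
seg 4: a=1, c=M4/2=55/96, d=(M5−M4)/(6·3)=-55/864, b=Δ4−h4·(2M4+M5)/6=-7/48
t_q=1/4 → seg 0, τ=1/4; S=3+-839/96·τ+0·τ²+167/96·τ³=1725/2048

  seg 0: a=3 b=-839/96 c=0 d=167/96
  seg 1: a=-4 b=-169/48 c=167/32 d=-53/48
  seg 2: a=1 b=197/48 c=-45/32 d=107/864
  seg 3: a=4 b=-95/96 c=-7/24 d=83/864
  seg 4: a=1 b=-7/48 c=55/96 d=-55/864
S(1/4) = 1725/2048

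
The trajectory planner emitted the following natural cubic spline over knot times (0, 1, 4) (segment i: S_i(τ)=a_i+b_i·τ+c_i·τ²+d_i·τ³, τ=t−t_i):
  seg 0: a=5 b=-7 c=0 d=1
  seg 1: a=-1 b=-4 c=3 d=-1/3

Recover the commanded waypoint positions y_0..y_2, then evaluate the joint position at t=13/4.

y_0=5 y_1=-1 y_2=5
S(13/4) = 89/64

y_0 = S_0(0) = a_0 = 5
y_1 = S_1(0) = a_1 = -1
y_2 = S_1(3) = 5
t_q=13/4 is in segment 1 (τ=9/4); S_1(τ)=89/64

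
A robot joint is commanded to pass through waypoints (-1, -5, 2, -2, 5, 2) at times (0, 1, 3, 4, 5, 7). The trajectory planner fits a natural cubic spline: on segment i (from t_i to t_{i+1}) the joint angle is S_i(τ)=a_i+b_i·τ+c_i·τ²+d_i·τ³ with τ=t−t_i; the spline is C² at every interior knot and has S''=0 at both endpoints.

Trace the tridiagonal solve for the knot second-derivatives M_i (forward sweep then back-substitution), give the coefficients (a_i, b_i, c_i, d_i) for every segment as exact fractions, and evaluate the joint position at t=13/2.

  seg 0: a=-1 b=-153/25 c=0 d=53/25
  seg 1: a=-5 b=6/25 c=159/25 d=-473/200
  seg 2: a=2 b=-27/10 c=-783/100 d=653/100
  seg 3: a=-2 b=123/100 c=294/25 d=-599/100
  seg 4: a=5 b=339/50 c=-621/100 d=207/200
S(13/2) = 1501/320

Δ: Δ0=-4, Δ1=7/2, Δ2=-4, Δ3=7, Δ4=-3/2
row 1: diag=6, rhs=45; c'=1/3, d'=15/2
row 2: denom=6−2·1/3=16/3; d'=(-45−2·15/2)/(16/3)=-45/4
row 3: denom=4−1·3/16=61/16; d'=(66−1·-45/4)/(61/16)=1236/61
row 4: denom=6−1·16/61=350/61; d'=(-51−1·1236/61)/(350/61)=-621/50
back: M4=-621/50
back: M3=1236/61−16/61·-621/50=588/25
back: M2=-45/4−3/16·588/25=-783/50
back: M1=15/2−1/3·-783/50=318/25
M: M0=0, M1=318/25, M2=-783/50, M3=588/25, M4=-621/50, M5=0
seg 0: a=-1, c=M0/2=0, d=(M1−M0)/(6·1)=53/25, b=Δ0−h0·(2M0+M1)/6=-153/25
seg 1: a=-5, c=M1/2=159/25, d=(M2−M1)/(6·2)=-473/200, b=Δ1−h1·(2M1+M2)/6=6/25
seg 2: a=2, c=M2/2=-783/100, d=(M3−M2)/(6·1)=653/100, b=Δ2−h2·(2M2+M3)/6=-27/10
seg 3: a=-2, c=M3/2=294/25, d=(M4−M3)/(6·1)=-599/100, b=Δ3−h3·(2M3+M4)/6=123/100
seg 4: a=5, c=M4/2=-621/100, d=(M5−M4)/(6·2)=207/200, b=Δ4−h4·(2M4+M5)/6=339/50
t_q=13/2 → seg 4, τ=3/2; S=5+339/50·τ+-621/100·τ²+207/200·τ³=1501/320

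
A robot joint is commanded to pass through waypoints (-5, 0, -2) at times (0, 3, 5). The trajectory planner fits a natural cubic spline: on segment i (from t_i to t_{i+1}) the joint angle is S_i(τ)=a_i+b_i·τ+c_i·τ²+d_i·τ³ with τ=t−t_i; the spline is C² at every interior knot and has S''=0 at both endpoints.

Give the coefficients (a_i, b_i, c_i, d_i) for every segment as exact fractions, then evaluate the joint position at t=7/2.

Δ: Δ0=5/3, Δ1=-1
row 1: diag=10, rhs=-16; c'=1/5, d'=-8/5
back: M1=-8/5
M: M0=0, M1=-8/5, M2=0
seg 0: a=-5, c=M0/2=0, d=(M1−M0)/(6·3)=-4/45, b=Δ0−h0·(2M0+M1)/6=37/15
seg 1: a=0, c=M1/2=-4/5, d=(M2−M1)/(6·2)=2/15, b=Δ1−h1·(2M1+M2)/6=1/15
t_q=7/2 → seg 1, τ=1/2; S=0+1/15·τ+-4/5·τ²+2/15·τ³=-3/20

  seg 0: a=-5 b=37/15 c=0 d=-4/45
  seg 1: a=0 b=1/15 c=-4/5 d=2/15
S(7/2) = -3/20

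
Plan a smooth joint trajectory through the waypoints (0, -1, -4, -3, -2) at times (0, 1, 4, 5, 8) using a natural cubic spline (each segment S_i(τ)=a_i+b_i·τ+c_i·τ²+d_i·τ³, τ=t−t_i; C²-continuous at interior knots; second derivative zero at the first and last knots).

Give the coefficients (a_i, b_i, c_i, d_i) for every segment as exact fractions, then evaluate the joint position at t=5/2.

  seg 0: a=0 b=-191/216 c=0 d=-25/216
  seg 1: a=-1 b=-133/108 c=-25/72 d=275/1944
  seg 2: a=-4 b=109/216 c=25/27 d=-31/72
  seg 3: a=-3 b=115/108 c=-79/216 d=79/1944
S(5/2) = -605/192

Δ: Δ0=-1, Δ1=-1, Δ2=1, Δ3=1/3
row 1: diag=8, rhs=0; c'=3/8, d'=0
row 2: denom=8−3·3/8=55/8; d'=(12−3·0)/(55/8)=96/55
row 3: denom=8−1·8/55=432/55; d'=(-4−1·96/55)/(432/55)=-79/108
back: M3=-79/108
back: M2=96/55−8/55·-79/108=50/27
back: M1=0−3/8·50/27=-25/36
M: M0=0, M1=-25/36, M2=50/27, M3=-79/108, M4=0
seg 0: a=0, c=M0/2=0, d=(M1−M0)/(6·1)=-25/216, b=Δ0−h0·(2M0+M1)/6=-191/216
seg 1: a=-1, c=M1/2=-25/72, d=(M2−M1)/(6·3)=275/1944, b=Δ1−h1·(2M1+M2)/6=-133/108
seg 2: a=-4, c=M2/2=25/27, d=(M3−M2)/(6·1)=-31/72, b=Δ2−h2·(2M2+M3)/6=109/216
seg 3: a=-3, c=M3/2=-79/216, d=(M4−M3)/(6·3)=79/1944, b=Δ3−h3·(2M3+M4)/6=115/108
t_q=5/2 → seg 1, τ=3/2; S=-1+-133/108·τ+-25/72·τ²+275/1944·τ³=-605/192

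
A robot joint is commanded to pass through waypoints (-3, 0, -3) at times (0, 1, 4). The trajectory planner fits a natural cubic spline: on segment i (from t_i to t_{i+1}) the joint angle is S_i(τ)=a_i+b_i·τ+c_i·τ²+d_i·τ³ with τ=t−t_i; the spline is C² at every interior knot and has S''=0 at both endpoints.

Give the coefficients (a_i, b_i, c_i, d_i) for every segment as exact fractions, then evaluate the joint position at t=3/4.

  seg 0: a=-3 b=7/2 c=0 d=-1/2
  seg 1: a=0 b=2 c=-3/2 d=1/6
S(3/4) = -75/128

Δ: Δ0=3, Δ1=-1
row 1: diag=8, rhs=-24; c'=3/8, d'=-3
back: M1=-3
M: M0=0, M1=-3, M2=0
seg 0: a=-3, c=M0/2=0, d=(M1−M0)/(6·1)=-1/2, b=Δ0−h0·(2M0+M1)/6=7/2
seg 1: a=0, c=M1/2=-3/2, d=(M2−M1)/(6·3)=1/6, b=Δ1−h1·(2M1+M2)/6=2
t_q=3/4 → seg 0, τ=3/4; S=-3+7/2·τ+0·τ²+-1/2·τ³=-75/128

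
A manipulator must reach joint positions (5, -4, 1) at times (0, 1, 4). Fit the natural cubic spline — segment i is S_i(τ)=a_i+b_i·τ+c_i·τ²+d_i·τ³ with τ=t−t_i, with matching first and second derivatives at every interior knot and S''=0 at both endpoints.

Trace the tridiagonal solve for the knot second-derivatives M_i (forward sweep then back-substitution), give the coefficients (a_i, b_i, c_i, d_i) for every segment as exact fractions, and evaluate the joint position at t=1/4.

Δ: Δ0=-9, Δ1=5/3
row 1: diag=8, rhs=64; c'=3/8, d'=8
back: M1=8
M: M0=0, M1=8, M2=0
seg 0: a=5, c=M0/2=0, d=(M1−M0)/(6·1)=4/3, b=Δ0−h0·(2M0+M1)/6=-31/3
seg 1: a=-4, c=M1/2=4, d=(M2−M1)/(6·3)=-4/9, b=Δ1−h1·(2M1+M2)/6=-19/3
t_q=1/4 → seg 0, τ=1/4; S=5+-31/3·τ+0·τ²+4/3·τ³=39/16

  seg 0: a=5 b=-31/3 c=0 d=4/3
  seg 1: a=-4 b=-19/3 c=4 d=-4/9
S(1/4) = 39/16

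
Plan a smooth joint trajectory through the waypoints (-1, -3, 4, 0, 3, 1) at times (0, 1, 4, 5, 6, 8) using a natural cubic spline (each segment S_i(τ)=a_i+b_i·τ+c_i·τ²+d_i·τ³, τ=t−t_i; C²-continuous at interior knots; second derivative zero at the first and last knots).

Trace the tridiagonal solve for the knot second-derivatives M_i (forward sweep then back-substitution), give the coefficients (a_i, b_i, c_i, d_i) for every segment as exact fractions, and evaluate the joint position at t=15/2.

  seg 0: a=-1 b=-11341/3651 c=0 d=4039/3651
  seg 1: a=-3 b=776/3651 c=4039/1217 d=-9536/10953
  seg 2: a=4 b=-12346/3651 c=-5497/1217 d=14233/3651
  seg 3: a=0 b=-2629/3651 c=8736/1217 d=-12626/3651
  seg 4: a=3 b=11909/3651 c=-3890/1217 d=1945/3651
S(15/2) = 24329/9736

Δ: Δ0=-2, Δ1=7/3, Δ2=-4, Δ3=3, Δ4=-1
row 1: diag=8, rhs=26; c'=3/8, d'=13/4
row 2: denom=8−3·3/8=55/8; d'=(-38−3·13/4)/(55/8)=-382/55
row 3: denom=4−1·8/55=212/55; d'=(42−1·-382/55)/(212/55)=673/53
row 4: denom=6−1·55/212=1217/212; d'=(-24−1·673/53)/(1217/212)=-7780/1217
back: M4=-7780/1217
back: M3=673/53−55/212·-7780/1217=17472/1217
back: M2=-382/55−8/55·17472/1217=-10994/1217
back: M1=13/4−3/8·-10994/1217=8078/1217
M: M0=0, M1=8078/1217, M2=-10994/1217, M3=17472/1217, M4=-7780/1217, M5=0
seg 0: a=-1, c=M0/2=0, d=(M1−M0)/(6·1)=4039/3651, b=Δ0−h0·(2M0+M1)/6=-11341/3651
seg 1: a=-3, c=M1/2=4039/1217, d=(M2−M1)/(6·3)=-9536/10953, b=Δ1−h1·(2M1+M2)/6=776/3651
seg 2: a=4, c=M2/2=-5497/1217, d=(M3−M2)/(6·1)=14233/3651, b=Δ2−h2·(2M2+M3)/6=-12346/3651
seg 3: a=0, c=M3/2=8736/1217, d=(M4−M3)/(6·1)=-12626/3651, b=Δ3−h3·(2M3+M4)/6=-2629/3651
seg 4: a=3, c=M4/2=-3890/1217, d=(M5−M4)/(6·2)=1945/3651, b=Δ4−h4·(2M4+M5)/6=11909/3651
t_q=15/2 → seg 4, τ=3/2; S=3+11909/3651·τ+-3890/1217·τ²+1945/3651·τ³=24329/9736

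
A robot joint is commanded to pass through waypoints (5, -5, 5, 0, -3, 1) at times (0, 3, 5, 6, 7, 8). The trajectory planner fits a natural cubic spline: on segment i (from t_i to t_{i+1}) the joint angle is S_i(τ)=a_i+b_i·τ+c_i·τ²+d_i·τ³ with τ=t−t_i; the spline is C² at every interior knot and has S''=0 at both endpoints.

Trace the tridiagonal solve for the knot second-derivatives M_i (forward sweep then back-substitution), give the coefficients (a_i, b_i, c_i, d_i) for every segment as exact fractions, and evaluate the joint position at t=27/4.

Δ: Δ0=-10/3, Δ1=5, Δ2=-5, Δ3=-3, Δ4=4
row 1: diag=10, rhs=50; c'=1/5, d'=5
row 2: denom=6−2·1/5=28/5; d'=(-60−2·5)/(28/5)=-25/2
row 3: denom=4−1·5/28=107/28; d'=(12−1·-25/2)/(107/28)=686/107
row 4: denom=4−1·28/107=400/107; d'=(42−1·686/107)/(400/107)=238/25
back: M4=238/25
back: M3=686/107−28/107·238/25=98/25
back: M2=-25/2−5/28·98/25=-66/5
back: M1=5−1/5·-66/5=191/25
M: M0=0, M1=191/25, M2=-66/5, M3=98/25, M4=238/25, M5=0
seg 0: a=5, c=M0/2=0, d=(M1−M0)/(6·3)=191/450, b=Δ0−h0·(2M0+M1)/6=-1073/150
seg 1: a=-5, c=M1/2=191/50, d=(M2−M1)/(6·2)=-521/300, b=Δ1−h1·(2M1+M2)/6=323/75
seg 2: a=5, c=M2/2=-33/5, d=(M3−M2)/(6·1)=214/75, b=Δ2−h2·(2M2+M3)/6=-94/75
seg 3: a=0, c=M3/2=49/25, d=(M4−M3)/(6·1)=14/15, b=Δ3−h3·(2M3+M4)/6=-442/75
seg 4: a=-3, c=M4/2=119/25, d=(M5−M4)/(6·1)=-119/75, b=Δ4−h4·(2M4+M5)/6=62/75
t_q=27/4 → seg 3, τ=3/4; S=0+-442/75·τ+49/25·τ²+14/15·τ³=-2339/800

  seg 0: a=5 b=-1073/150 c=0 d=191/450
  seg 1: a=-5 b=323/75 c=191/50 d=-521/300
  seg 2: a=5 b=-94/75 c=-33/5 d=214/75
  seg 3: a=0 b=-442/75 c=49/25 d=14/15
  seg 4: a=-3 b=62/75 c=119/25 d=-119/75
S(27/4) = -2339/800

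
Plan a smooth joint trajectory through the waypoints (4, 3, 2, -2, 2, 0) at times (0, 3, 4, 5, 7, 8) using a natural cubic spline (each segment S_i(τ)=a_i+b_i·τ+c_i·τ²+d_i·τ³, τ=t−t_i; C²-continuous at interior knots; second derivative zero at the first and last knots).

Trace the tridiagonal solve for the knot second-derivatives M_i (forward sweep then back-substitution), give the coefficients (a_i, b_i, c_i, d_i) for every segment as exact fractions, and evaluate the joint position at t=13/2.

Δ: Δ0=-1/3, Δ1=-1, Δ2=-4, Δ3=2, Δ4=-2
row 1: diag=8, rhs=-4; c'=1/8, d'=-1/2
row 2: denom=4−1·1/8=31/8; d'=(-18−1·-1/2)/(31/8)=-140/31
row 3: denom=6−1·8/31=178/31; d'=(36−1·-140/31)/(178/31)=628/89
row 4: denom=6−2·31/89=472/89; d'=(-24−2·628/89)/(472/89)=-424/59
back: M4=-424/59
back: M3=628/89−31/89·-424/59=564/59
back: M2=-140/31−8/31·564/59=-412/59
back: M1=-1/2−1/8·-412/59=22/59
M: M0=0, M1=22/59, M2=-412/59, M3=564/59, M4=-424/59, M5=0
seg 0: a=4, c=M0/2=0, d=(M1−M0)/(6·3)=11/531, b=Δ0−h0·(2M0+M1)/6=-92/177
seg 1: a=3, c=M1/2=11/59, d=(M2−M1)/(6·1)=-217/177, b=Δ1−h1·(2M1+M2)/6=7/177
seg 2: a=2, c=M2/2=-206/59, d=(M3−M2)/(6·1)=488/177, b=Δ2−h2·(2M2+M3)/6=-578/177
seg 3: a=-2, c=M3/2=282/59, d=(M4−M3)/(6·2)=-247/177, b=Δ3−h3·(2M3+M4)/6=-350/177
seg 4: a=2, c=M4/2=-212/59, d=(M5−M4)/(6·1)=212/177, b=Δ4−h4·(2M4+M5)/6=70/177
t_q=13/2 → seg 3, τ=3/2; S=-2+-350/177·τ+282/59·τ²+-247/177·τ³=509/472

  seg 0: a=4 b=-92/177 c=0 d=11/531
  seg 1: a=3 b=7/177 c=11/59 d=-217/177
  seg 2: a=2 b=-578/177 c=-206/59 d=488/177
  seg 3: a=-2 b=-350/177 c=282/59 d=-247/177
  seg 4: a=2 b=70/177 c=-212/59 d=212/177
S(13/2) = 509/472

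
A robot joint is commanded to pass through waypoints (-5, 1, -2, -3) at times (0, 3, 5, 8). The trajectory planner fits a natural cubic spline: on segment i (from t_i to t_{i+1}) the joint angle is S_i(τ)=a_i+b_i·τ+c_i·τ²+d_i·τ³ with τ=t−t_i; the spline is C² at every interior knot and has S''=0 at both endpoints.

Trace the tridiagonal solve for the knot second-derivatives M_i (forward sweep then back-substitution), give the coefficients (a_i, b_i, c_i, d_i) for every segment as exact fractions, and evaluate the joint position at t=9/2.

Δ: Δ0=2, Δ1=-3/2, Δ2=-1/3
row 1: diag=10, rhs=-21; c'=1/5, d'=-21/10
row 2: denom=10−2·1/5=48/5; d'=(7−2·-21/10)/(48/5)=7/6
back: M2=7/6
back: M1=-21/10−1/5·7/6=-7/3
M: M0=0, M1=-7/3, M2=7/6, M3=0
seg 0: a=-5, c=M0/2=0, d=(M1−M0)/(6·3)=-7/54, b=Δ0−h0·(2M0+M1)/6=19/6
seg 1: a=1, c=M1/2=-7/6, d=(M2−M1)/(6·2)=7/24, b=Δ1−h1·(2M1+M2)/6=-1/3
seg 2: a=-2, c=M2/2=7/12, d=(M3−M2)/(6·3)=-7/108, b=Δ2−h2·(2M2+M3)/6=-3/2
t_q=9/2 → seg 1, τ=3/2; S=1+-1/3·τ+-7/6·τ²+7/24·τ³=-73/64

  seg 0: a=-5 b=19/6 c=0 d=-7/54
  seg 1: a=1 b=-1/3 c=-7/6 d=7/24
  seg 2: a=-2 b=-3/2 c=7/12 d=-7/108
S(9/2) = -73/64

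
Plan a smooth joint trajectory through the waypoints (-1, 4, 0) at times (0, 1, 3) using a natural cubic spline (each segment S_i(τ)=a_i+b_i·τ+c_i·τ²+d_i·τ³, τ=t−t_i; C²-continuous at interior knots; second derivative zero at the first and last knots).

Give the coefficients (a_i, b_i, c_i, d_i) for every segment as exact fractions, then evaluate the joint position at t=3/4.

  seg 0: a=-1 b=37/6 c=0 d=-7/6
  seg 1: a=4 b=8/3 c=-7/2 d=7/12
S(3/4) = 401/128

Δ: Δ0=5, Δ1=-2
row 1: diag=6, rhs=-42; c'=1/3, d'=-7
back: M1=-7
M: M0=0, M1=-7, M2=0
seg 0: a=-1, c=M0/2=0, d=(M1−M0)/(6·1)=-7/6, b=Δ0−h0·(2M0+M1)/6=37/6
seg 1: a=4, c=M1/2=-7/2, d=(M2−M1)/(6·2)=7/12, b=Δ1−h1·(2M1+M2)/6=8/3
t_q=3/4 → seg 0, τ=3/4; S=-1+37/6·τ+0·τ²+-7/6·τ³=401/128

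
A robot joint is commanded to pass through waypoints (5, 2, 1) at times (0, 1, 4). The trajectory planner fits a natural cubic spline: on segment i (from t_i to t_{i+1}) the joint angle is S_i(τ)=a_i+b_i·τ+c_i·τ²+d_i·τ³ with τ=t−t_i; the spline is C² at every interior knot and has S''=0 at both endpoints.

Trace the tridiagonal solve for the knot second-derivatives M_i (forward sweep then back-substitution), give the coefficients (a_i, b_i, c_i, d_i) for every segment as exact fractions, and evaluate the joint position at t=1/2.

  seg 0: a=5 b=-10/3 c=0 d=1/3
  seg 1: a=2 b=-7/3 c=1 d=-1/9
S(1/2) = 27/8

Δ: Δ0=-3, Δ1=-1/3
row 1: diag=8, rhs=16; c'=3/8, d'=2
back: M1=2
M: M0=0, M1=2, M2=0
seg 0: a=5, c=M0/2=0, d=(M1−M0)/(6·1)=1/3, b=Δ0−h0·(2M0+M1)/6=-10/3
seg 1: a=2, c=M1/2=1, d=(M2−M1)/(6·3)=-1/9, b=Δ1−h1·(2M1+M2)/6=-7/3
t_q=1/2 → seg 0, τ=1/2; S=5+-10/3·τ+0·τ²+1/3·τ³=27/8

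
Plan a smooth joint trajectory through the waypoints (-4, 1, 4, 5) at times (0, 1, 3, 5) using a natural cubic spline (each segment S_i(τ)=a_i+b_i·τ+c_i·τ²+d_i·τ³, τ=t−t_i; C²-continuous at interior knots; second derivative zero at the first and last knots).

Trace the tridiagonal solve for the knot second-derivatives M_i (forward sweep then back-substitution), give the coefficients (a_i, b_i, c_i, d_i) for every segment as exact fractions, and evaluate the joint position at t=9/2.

  seg 0: a=-4 b=123/22 c=0 d=-13/22
  seg 1: a=1 b=42/11 c=-39/22 d=27/88
  seg 2: a=4 b=9/22 c=3/44 d=-1/88
S(9/2) = 3329/704

Δ: Δ0=5, Δ1=3/2, Δ2=1/2
row 1: diag=6, rhs=-21; c'=1/3, d'=-7/2
row 2: denom=8−2·1/3=22/3; d'=(-6−2·-7/2)/(22/3)=3/22
back: M2=3/22
back: M1=-7/2−1/3·3/22=-39/11
M: M0=0, M1=-39/11, M2=3/22, M3=0
seg 0: a=-4, c=M0/2=0, d=(M1−M0)/(6·1)=-13/22, b=Δ0−h0·(2M0+M1)/6=123/22
seg 1: a=1, c=M1/2=-39/22, d=(M2−M1)/(6·2)=27/88, b=Δ1−h1·(2M1+M2)/6=42/11
seg 2: a=4, c=M2/2=3/44, d=(M3−M2)/(6·2)=-1/88, b=Δ2−h2·(2M2+M3)/6=9/22
t_q=9/2 → seg 2, τ=3/2; S=4+9/22·τ+3/44·τ²+-1/88·τ³=3329/704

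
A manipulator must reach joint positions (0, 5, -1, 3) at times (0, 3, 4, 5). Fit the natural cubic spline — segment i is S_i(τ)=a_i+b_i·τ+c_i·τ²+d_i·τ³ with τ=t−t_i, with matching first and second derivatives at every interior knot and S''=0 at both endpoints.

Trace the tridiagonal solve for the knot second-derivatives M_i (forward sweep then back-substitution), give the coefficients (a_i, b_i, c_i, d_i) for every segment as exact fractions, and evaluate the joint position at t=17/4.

Δ: Δ0=5/3, Δ1=-6, Δ2=4
row 1: diag=8, rhs=-46; c'=1/8, d'=-23/4
row 2: denom=4−1·1/8=31/8; d'=(60−1·-23/4)/(31/8)=526/31
back: M2=526/31
back: M1=-23/4−1/8·526/31=-244/31
M: M0=0, M1=-244/31, M2=526/31, M3=0
seg 0: a=0, c=M0/2=0, d=(M1−M0)/(6·3)=-122/279, b=Δ0−h0·(2M0+M1)/6=521/93
seg 1: a=5, c=M1/2=-122/31, d=(M2−M1)/(6·1)=385/93, b=Δ1−h1·(2M1+M2)/6=-577/93
seg 2: a=-1, c=M2/2=263/31, d=(M3−M2)/(6·1)=-263/93, b=Δ2−h2·(2M2+M3)/6=-154/93
t_q=17/4 → seg 2, τ=1/4; S=-1+-154/93·τ+263/31·τ²+-263/93·τ³=-1841/1984

  seg 0: a=0 b=521/93 c=0 d=-122/279
  seg 1: a=5 b=-577/93 c=-122/31 d=385/93
  seg 2: a=-1 b=-154/93 c=263/31 d=-263/93
S(17/4) = -1841/1984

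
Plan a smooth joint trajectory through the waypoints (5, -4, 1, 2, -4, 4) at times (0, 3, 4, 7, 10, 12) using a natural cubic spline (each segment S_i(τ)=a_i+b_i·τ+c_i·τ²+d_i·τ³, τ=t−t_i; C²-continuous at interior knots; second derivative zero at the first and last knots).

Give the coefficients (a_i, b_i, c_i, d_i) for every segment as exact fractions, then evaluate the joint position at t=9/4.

  seg 0: a=5 b=-13051/2091 c=0 d=6778/18819
  seg 1: a=-4 b=7283/2091 c=6778/2091 d=-1202/697
  seg 2: a=1 b=10021/2091 c=-4040/2091 d=932/6273
  seg 3: a=2 b=-343/123 c=-1244/2091 d=5381/18819
  seg 4: a=-4 b=2848/2091 c=1379/697 d=-1379/4182
S(9/4) = -110201/22304

Δ: Δ0=-3, Δ1=5, Δ2=1/3, Δ3=-2, Δ4=4
row 1: diag=8, rhs=48; c'=1/8, d'=6
row 2: denom=8−1·1/8=63/8; d'=(-28−1·6)/(63/8)=-272/63
row 3: denom=12−3·8/21=76/7; d'=(-14−3·-272/63)/(76/7)=-11/114
row 4: denom=10−3·21/76=697/76; d'=(36−3·-11/114)/(697/76)=2758/697
back: M4=2758/697
back: M3=-11/114−21/76·2758/697=-2488/2091
back: M2=-272/63−8/21·-2488/2091=-8080/2091
back: M1=6−1/8·-8080/2091=13556/2091
M: M0=0, M1=13556/2091, M2=-8080/2091, M3=-2488/2091, M4=2758/697, M5=0
seg 0: a=5, c=M0/2=0, d=(M1−M0)/(6·3)=6778/18819, b=Δ0−h0·(2M0+M1)/6=-13051/2091
seg 1: a=-4, c=M1/2=6778/2091, d=(M2−M1)/(6·1)=-1202/697, b=Δ1−h1·(2M1+M2)/6=7283/2091
seg 2: a=1, c=M2/2=-4040/2091, d=(M3−M2)/(6·3)=932/6273, b=Δ2−h2·(2M2+M3)/6=10021/2091
seg 3: a=2, c=M3/2=-1244/2091, d=(M4−M3)/(6·3)=5381/18819, b=Δ3−h3·(2M3+M4)/6=-343/123
seg 4: a=-4, c=M4/2=1379/697, d=(M5−M4)/(6·2)=-1379/4182, b=Δ4−h4·(2M4+M5)/6=2848/2091
t_q=9/4 → seg 0, τ=9/4; S=5+-13051/2091·τ+0·τ²+6778/18819·τ³=-110201/22304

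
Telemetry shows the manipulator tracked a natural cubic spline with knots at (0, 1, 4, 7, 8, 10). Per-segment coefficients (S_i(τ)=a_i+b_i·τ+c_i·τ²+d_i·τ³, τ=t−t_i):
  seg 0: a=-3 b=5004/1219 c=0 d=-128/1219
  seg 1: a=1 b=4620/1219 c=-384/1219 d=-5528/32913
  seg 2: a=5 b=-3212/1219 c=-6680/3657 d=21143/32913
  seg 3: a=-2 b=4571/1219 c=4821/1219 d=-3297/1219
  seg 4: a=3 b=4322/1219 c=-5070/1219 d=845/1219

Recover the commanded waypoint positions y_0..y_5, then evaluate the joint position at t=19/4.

y_0=-3 y_1=1 y_2=5 y_3=-2 y_4=3 y_5=-1
S(19/4) = 176887/78016

y_0 = S_0(0) = a_0 = -3
y_1 = S_1(0) = a_1 = 1
y_2 = S_2(0) = a_2 = 5
y_3 = S_3(0) = a_3 = -2
y_4 = S_4(0) = a_4 = 3
y_5 = S_4(2) = -1
t_q=19/4 is in segment 2 (τ=3/4); S_2(τ)=176887/78016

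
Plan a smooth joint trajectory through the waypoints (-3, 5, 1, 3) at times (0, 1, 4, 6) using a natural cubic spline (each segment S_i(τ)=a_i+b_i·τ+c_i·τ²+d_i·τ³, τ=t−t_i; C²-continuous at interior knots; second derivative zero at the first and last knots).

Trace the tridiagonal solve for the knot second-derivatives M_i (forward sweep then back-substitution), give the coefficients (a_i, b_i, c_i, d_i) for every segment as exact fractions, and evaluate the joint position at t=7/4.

  seg 0: a=-3 b=2005/213 c=0 d=-301/213
  seg 1: a=5 b=1102/213 c=-301/71 d=49/71
  seg 2: a=1 b=-347/213 c=140/71 d=-70/213
S(7/4) = 30839/4544

Δ: Δ0=8, Δ1=-4/3, Δ2=1
row 1: diag=8, rhs=-56; c'=3/8, d'=-7
row 2: denom=10−3·3/8=71/8; d'=(14−3·-7)/(71/8)=280/71
back: M2=280/71
back: M1=-7−3/8·280/71=-602/71
M: M0=0, M1=-602/71, M2=280/71, M3=0
seg 0: a=-3, c=M0/2=0, d=(M1−M0)/(6·1)=-301/213, b=Δ0−h0·(2M0+M1)/6=2005/213
seg 1: a=5, c=M1/2=-301/71, d=(M2−M1)/(6·3)=49/71, b=Δ1−h1·(2M1+M2)/6=1102/213
seg 2: a=1, c=M2/2=140/71, d=(M3−M2)/(6·2)=-70/213, b=Δ2−h2·(2M2+M3)/6=-347/213
t_q=7/4 → seg 1, τ=3/4; S=5+1102/213·τ+-301/71·τ²+49/71·τ³=30839/4544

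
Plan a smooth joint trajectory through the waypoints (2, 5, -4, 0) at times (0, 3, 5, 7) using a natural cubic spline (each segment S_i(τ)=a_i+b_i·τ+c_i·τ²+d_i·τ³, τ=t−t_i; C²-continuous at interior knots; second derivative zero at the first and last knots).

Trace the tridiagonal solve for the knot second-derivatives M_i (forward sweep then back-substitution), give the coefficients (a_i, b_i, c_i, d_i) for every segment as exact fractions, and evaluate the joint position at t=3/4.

Δ: Δ0=1, Δ1=-9/2, Δ2=2
row 1: diag=10, rhs=-33; c'=1/5, d'=-33/10
row 2: denom=8−2·1/5=38/5; d'=(39−2·-33/10)/(38/5)=6
back: M2=6
back: M1=-33/10−1/5·6=-9/2
M: M0=0, M1=-9/2, M2=6, M3=0
seg 0: a=2, c=M0/2=0, d=(M1−M0)/(6·3)=-1/4, b=Δ0−h0·(2M0+M1)/6=13/4
seg 1: a=5, c=M1/2=-9/4, d=(M2−M1)/(6·2)=7/8, b=Δ1−h1·(2M1+M2)/6=-7/2
seg 2: a=-4, c=M2/2=3, d=(M3−M2)/(6·2)=-1/2, b=Δ2−h2·(2M2+M3)/6=-2
t_q=3/4 → seg 0, τ=3/4; S=2+13/4·τ+0·τ²+-1/4·τ³=1109/256

  seg 0: a=2 b=13/4 c=0 d=-1/4
  seg 1: a=5 b=-7/2 c=-9/4 d=7/8
  seg 2: a=-4 b=-2 c=3 d=-1/2
S(3/4) = 1109/256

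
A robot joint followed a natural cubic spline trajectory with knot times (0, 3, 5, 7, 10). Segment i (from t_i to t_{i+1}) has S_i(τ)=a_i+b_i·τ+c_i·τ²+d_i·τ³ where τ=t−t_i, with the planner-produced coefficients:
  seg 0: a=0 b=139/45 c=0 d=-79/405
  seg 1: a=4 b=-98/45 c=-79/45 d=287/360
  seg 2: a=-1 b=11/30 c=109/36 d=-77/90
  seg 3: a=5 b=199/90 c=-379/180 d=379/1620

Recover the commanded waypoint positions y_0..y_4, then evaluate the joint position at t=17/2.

y_0=0 y_1=4 y_2=-1 y_3=5 y_4=-1
S(17/2) = 699/160

y_0 = S_0(0) = a_0 = 0
y_1 = S_1(0) = a_1 = 4
y_2 = S_2(0) = a_2 = -1
y_3 = S_3(0) = a_3 = 5
y_4 = S_3(3) = -1
t_q=17/2 is in segment 3 (τ=3/2); S_3(τ)=699/160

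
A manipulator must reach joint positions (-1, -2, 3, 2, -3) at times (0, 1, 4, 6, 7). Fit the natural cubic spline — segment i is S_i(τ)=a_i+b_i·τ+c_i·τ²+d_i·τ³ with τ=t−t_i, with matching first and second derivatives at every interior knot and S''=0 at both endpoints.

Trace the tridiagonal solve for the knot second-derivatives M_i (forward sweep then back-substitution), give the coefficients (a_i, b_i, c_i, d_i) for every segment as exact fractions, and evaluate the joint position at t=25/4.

Δ: Δ0=-1, Δ1=5/3, Δ2=-1/2, Δ3=-5
row 1: diag=8, rhs=16; c'=3/8, d'=2
row 2: denom=10−3·3/8=71/8; d'=(-13−3·2)/(71/8)=-152/71
row 3: denom=6−2·16/71=394/71; d'=(-27−2·-152/71)/(394/71)=-1613/394
back: M3=-1613/394
back: M2=-152/71−16/71·-1613/394=-240/197
back: M1=2−3/8·-240/197=484/197
M: M0=0, M1=484/197, M2=-240/197, M3=-1613/394, M4=0
seg 0: a=-1, c=M0/2=0, d=(M1−M0)/(6·1)=242/591, b=Δ0−h0·(2M0+M1)/6=-833/591
seg 1: a=-2, c=M1/2=242/197, d=(M2−M1)/(6·3)=-362/1773, b=Δ1−h1·(2M1+M2)/6=-107/591
seg 2: a=3, c=M2/2=-120/197, d=(M3−M2)/(6·2)=-1133/4728, b=Δ2−h2·(2M2+M3)/6=991/591
seg 3: a=2, c=M3/2=-1613/788, d=(M4−M3)/(6·1)=1613/2364, b=Δ3−h3·(2M3+M4)/6=-4297/1182
t_q=25/4 → seg 3, τ=1/4; S=2+-4297/1182·τ+-1613/788·τ²+1613/2364·τ³=49115/50432

  seg 0: a=-1 b=-833/591 c=0 d=242/591
  seg 1: a=-2 b=-107/591 c=242/197 d=-362/1773
  seg 2: a=3 b=991/591 c=-120/197 d=-1133/4728
  seg 3: a=2 b=-4297/1182 c=-1613/788 d=1613/2364
S(25/4) = 49115/50432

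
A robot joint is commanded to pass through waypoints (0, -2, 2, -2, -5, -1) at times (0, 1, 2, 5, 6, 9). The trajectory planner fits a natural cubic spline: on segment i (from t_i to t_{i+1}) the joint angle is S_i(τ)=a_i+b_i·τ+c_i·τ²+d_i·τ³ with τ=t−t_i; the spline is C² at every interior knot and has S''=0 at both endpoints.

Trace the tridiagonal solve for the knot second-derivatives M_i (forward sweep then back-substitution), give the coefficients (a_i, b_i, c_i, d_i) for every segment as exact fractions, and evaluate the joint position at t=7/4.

  seg 0: a=0 b=-1241/333 c=0 d=575/333
  seg 1: a=-2 b=484/333 c=575/111 d=-877/333
  seg 2: a=2 b=1303/333 c=-302/111 d=971/2997
  seg 3: a=-2 b=-1220/333 c=65/333 d=52/111
  seg 4: a=-5 b=-622/333 c=533/333 d=-533/2997
S(7/4) = 6343/7104

Δ: Δ0=-2, Δ1=4, Δ2=-4/3, Δ3=-3, Δ4=4/3
row 1: diag=4, rhs=36; c'=1/4, d'=9
row 2: denom=8−1·1/4=31/4; d'=(-32−1·9)/(31/4)=-164/31
row 3: denom=8−3·12/31=212/31; d'=(-10−3·-164/31)/(212/31)=91/106
row 4: denom=8−1·31/212=1665/212; d'=(26−1·91/106)/(1665/212)=1066/333
back: M4=1066/333
back: M3=91/106−31/212·1066/333=130/333
back: M2=-164/31−12/31·130/333=-604/111
back: M1=9−1/4·-604/111=1150/111
M: M0=0, M1=1150/111, M2=-604/111, M3=130/333, M4=1066/333, M5=0
seg 0: a=0, c=M0/2=0, d=(M1−M0)/(6·1)=575/333, b=Δ0−h0·(2M0+M1)/6=-1241/333
seg 1: a=-2, c=M1/2=575/111, d=(M2−M1)/(6·1)=-877/333, b=Δ1−h1·(2M1+M2)/6=484/333
seg 2: a=2, c=M2/2=-302/111, d=(M3−M2)/(6·3)=971/2997, b=Δ2−h2·(2M2+M3)/6=1303/333
seg 3: a=-2, c=M3/2=65/333, d=(M4−M3)/(6·1)=52/111, b=Δ3−h3·(2M3+M4)/6=-1220/333
seg 4: a=-5, c=M4/2=533/333, d=(M5−M4)/(6·3)=-533/2997, b=Δ4−h4·(2M4+M5)/6=-622/333
t_q=7/4 → seg 1, τ=3/4; S=-2+484/333·τ+575/111·τ²+-877/333·τ³=6343/7104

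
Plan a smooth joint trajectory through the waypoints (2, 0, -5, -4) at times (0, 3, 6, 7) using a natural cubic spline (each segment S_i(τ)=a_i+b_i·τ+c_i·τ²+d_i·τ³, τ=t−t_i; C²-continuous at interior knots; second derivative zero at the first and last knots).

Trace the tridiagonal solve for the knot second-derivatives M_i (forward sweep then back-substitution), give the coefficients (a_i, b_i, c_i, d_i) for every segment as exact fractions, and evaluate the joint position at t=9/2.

Δ: Δ0=-2/3, Δ1=-5/3, Δ2=1
row 1: diag=12, rhs=-6; c'=1/4, d'=-1/2
row 2: denom=8−3·1/4=29/4; d'=(16−3·-1/2)/(29/4)=70/29
back: M2=70/29
back: M1=-1/2−1/4·70/29=-32/29
M: M0=0, M1=-32/29, M2=70/29, M3=0
seg 0: a=2, c=M0/2=0, d=(M1−M0)/(6·3)=-16/261, b=Δ0−h0·(2M0+M1)/6=-10/87
seg 1: a=0, c=M1/2=-16/29, d=(M2−M1)/(6·3)=17/87, b=Δ1−h1·(2M1+M2)/6=-154/87
seg 2: a=-5, c=M2/2=35/29, d=(M3−M2)/(6·1)=-35/87, b=Δ2−h2·(2M2+M3)/6=17/87
t_q=9/2 → seg 1, τ=3/2; S=0+-154/87·τ+-16/29·τ²+17/87·τ³=-751/232

  seg 0: a=2 b=-10/87 c=0 d=-16/261
  seg 1: a=0 b=-154/87 c=-16/29 d=17/87
  seg 2: a=-5 b=17/87 c=35/29 d=-35/87
S(9/2) = -751/232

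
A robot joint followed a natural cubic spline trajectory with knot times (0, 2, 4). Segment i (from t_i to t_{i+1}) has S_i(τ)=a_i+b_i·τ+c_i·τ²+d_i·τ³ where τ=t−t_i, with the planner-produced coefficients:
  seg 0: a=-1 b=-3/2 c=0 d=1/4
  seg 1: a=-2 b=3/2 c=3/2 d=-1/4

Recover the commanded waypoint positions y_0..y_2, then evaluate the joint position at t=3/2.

y_0 = S_0(0) = a_0 = -1
y_1 = S_1(0) = a_1 = -2
y_2 = S_1(2) = 5
t_q=3/2 is in segment 0 (τ=3/2); S_0(τ)=-77/32

y_0=-1 y_1=-2 y_2=5
S(3/2) = -77/32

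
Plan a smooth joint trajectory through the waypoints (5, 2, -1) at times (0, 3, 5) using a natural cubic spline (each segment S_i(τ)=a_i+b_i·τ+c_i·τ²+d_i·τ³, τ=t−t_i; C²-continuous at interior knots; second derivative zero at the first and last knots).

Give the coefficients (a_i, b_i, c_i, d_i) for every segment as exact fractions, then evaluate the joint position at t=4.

Δ: Δ0=-1, Δ1=-3/2
row 1: diag=10, rhs=-3; c'=1/5, d'=-3/10
back: M1=-3/10
M: M0=0, M1=-3/10, M2=0
seg 0: a=5, c=M0/2=0, d=(M1−M0)/(6·3)=-1/60, b=Δ0−h0·(2M0+M1)/6=-17/20
seg 1: a=2, c=M1/2=-3/20, d=(M2−M1)/(6·2)=1/40, b=Δ1−h1·(2M1+M2)/6=-13/10
t_q=4 → seg 1, τ=1; S=2+-13/10·τ+-3/20·τ²+1/40·τ³=23/40

  seg 0: a=5 b=-17/20 c=0 d=-1/60
  seg 1: a=2 b=-13/10 c=-3/20 d=1/40
S(4) = 23/40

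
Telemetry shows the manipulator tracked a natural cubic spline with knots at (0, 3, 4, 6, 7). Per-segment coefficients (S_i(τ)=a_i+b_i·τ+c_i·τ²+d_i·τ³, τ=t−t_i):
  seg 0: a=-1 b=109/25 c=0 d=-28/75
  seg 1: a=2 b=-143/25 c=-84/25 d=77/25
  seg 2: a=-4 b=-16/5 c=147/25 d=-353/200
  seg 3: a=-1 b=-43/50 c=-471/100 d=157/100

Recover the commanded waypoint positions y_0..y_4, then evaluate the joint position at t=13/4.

y_0 = S_0(0) = a_0 = -1
y_1 = S_1(0) = a_1 = 2
y_2 = S_2(0) = a_2 = -4
y_3 = S_3(0) = a_3 = -1
y_4 = S_3(1) = -5
t_q=13/4 is in segment 1 (τ=1/4); S_1(τ)=653/1600

y_0=-1 y_1=2 y_2=-4 y_3=-1 y_4=-5
S(13/4) = 653/1600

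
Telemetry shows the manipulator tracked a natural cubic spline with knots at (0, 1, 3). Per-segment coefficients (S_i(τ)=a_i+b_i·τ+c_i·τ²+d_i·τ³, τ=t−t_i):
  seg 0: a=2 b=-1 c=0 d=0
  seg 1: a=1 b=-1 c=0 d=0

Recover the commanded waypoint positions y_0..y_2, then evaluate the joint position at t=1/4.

y_0=2 y_1=1 y_2=-1
S(1/4) = 7/4

y_0 = S_0(0) = a_0 = 2
y_1 = S_1(0) = a_1 = 1
y_2 = S_1(2) = -1
t_q=1/4 is in segment 0 (τ=1/4); S_0(τ)=7/4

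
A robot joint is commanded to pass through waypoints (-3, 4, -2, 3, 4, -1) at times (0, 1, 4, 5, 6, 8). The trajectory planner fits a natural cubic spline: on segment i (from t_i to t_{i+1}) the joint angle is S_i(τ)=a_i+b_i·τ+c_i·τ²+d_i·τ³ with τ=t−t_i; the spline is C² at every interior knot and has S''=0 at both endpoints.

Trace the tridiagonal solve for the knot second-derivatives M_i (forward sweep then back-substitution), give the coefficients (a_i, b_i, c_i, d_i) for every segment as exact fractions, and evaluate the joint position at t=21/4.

Δ: Δ0=7, Δ1=-2, Δ2=5, Δ3=1, Δ4=-5/2
row 1: diag=8, rhs=-54; c'=3/8, d'=-27/4
row 2: denom=8−3·3/8=55/8; d'=(42−3·-27/4)/(55/8)=498/55
row 3: denom=4−1·8/55=212/55; d'=(-24−1·498/55)/(212/55)=-909/106
row 4: denom=6−1·55/212=1217/212; d'=(-21−1·-909/106)/(1217/212)=-2634/1217
back: M4=-2634/1217
back: M3=-909/106−55/212·-2634/1217=-9753/1217
back: M2=498/55−8/55·-9753/1217=12438/1217
back: M1=-27/4−3/8·12438/1217=-12879/1217
M: M0=0, M1=-12879/1217, M2=12438/1217, M3=-9753/1217, M4=-2634/1217, M5=0
seg 0: a=-3, c=M0/2=0, d=(M1−M0)/(6·1)=-4293/2434, b=Δ0−h0·(2M0+M1)/6=21331/2434
seg 1: a=4, c=M1/2=-12879/2434, d=(M2−M1)/(6·3)=2813/2434, b=Δ1−h1·(2M1+M2)/6=4226/1217
seg 2: a=-2, c=M2/2=6219/1217, d=(M3−M2)/(6·1)=-7397/2434, b=Δ2−h2·(2M2+M3)/6=7129/2434
seg 3: a=3, c=M3/2=-9753/2434, d=(M4−M3)/(6·1)=2373/2434, b=Δ3−h3·(2M3+M4)/6=4907/1217
seg 4: a=4, c=M4/2=-1317/1217, d=(M5−M4)/(6·2)=439/2434, b=Δ4−h4·(2M4+M5)/6=-2573/2434
t_q=21/4 → seg 3, τ=1/4; S=3+4907/1217·τ+-9753/2434·τ²+2373/2434·τ³=587713/155776

  seg 0: a=-3 b=21331/2434 c=0 d=-4293/2434
  seg 1: a=4 b=4226/1217 c=-12879/2434 d=2813/2434
  seg 2: a=-2 b=7129/2434 c=6219/1217 d=-7397/2434
  seg 3: a=3 b=4907/1217 c=-9753/2434 d=2373/2434
  seg 4: a=4 b=-2573/2434 c=-1317/1217 d=439/2434
S(21/4) = 587713/155776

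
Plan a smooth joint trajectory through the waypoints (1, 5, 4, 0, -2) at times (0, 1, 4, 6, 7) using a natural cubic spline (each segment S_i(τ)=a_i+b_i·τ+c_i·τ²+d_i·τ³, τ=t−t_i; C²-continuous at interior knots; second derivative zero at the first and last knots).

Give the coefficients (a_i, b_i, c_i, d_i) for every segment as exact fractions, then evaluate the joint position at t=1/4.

  seg 0: a=1 b=2683/591 c=0 d=-319/591
  seg 1: a=5 b=1726/591 c=-319/197 d=316/1773
  seg 2: a=4 b=-1172/591 c=-3/197 d=2/591
  seg 3: a=0 b=-1184/591 c=1/197 d=-1/591
S(1/4) = 26811/12608

Δ: Δ0=4, Δ1=-1/3, Δ2=-2, Δ3=-2
row 1: diag=8, rhs=-26; c'=3/8, d'=-13/4
row 2: denom=10−3·3/8=71/8; d'=(-10−3·-13/4)/(71/8)=-2/71
row 3: denom=6−2·16/71=394/71; d'=(0−2·-2/71)/(394/71)=2/197
back: M3=2/197
back: M2=-2/71−16/71·2/197=-6/197
back: M1=-13/4−3/8·-6/197=-638/197
M: M0=0, M1=-638/197, M2=-6/197, M3=2/197, M4=0
seg 0: a=1, c=M0/2=0, d=(M1−M0)/(6·1)=-319/591, b=Δ0−h0·(2M0+M1)/6=2683/591
seg 1: a=5, c=M1/2=-319/197, d=(M2−M1)/(6·3)=316/1773, b=Δ1−h1·(2M1+M2)/6=1726/591
seg 2: a=4, c=M2/2=-3/197, d=(M3−M2)/(6·2)=2/591, b=Δ2−h2·(2M2+M3)/6=-1172/591
seg 3: a=0, c=M3/2=1/197, d=(M4−M3)/(6·1)=-1/591, b=Δ3−h3·(2M3+M4)/6=-1184/591
t_q=1/4 → seg 0, τ=1/4; S=1+2683/591·τ+0·τ²+-319/591·τ³=26811/12608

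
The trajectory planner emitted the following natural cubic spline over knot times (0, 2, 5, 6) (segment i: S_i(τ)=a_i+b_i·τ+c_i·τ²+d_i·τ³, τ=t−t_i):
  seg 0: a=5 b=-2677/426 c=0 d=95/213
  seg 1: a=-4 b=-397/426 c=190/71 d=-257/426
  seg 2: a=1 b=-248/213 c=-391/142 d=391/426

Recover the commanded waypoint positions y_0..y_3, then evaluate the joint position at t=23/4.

y_0=5 y_1=-4 y_2=1 y_3=-2
S(23/4) = -9405/9088

y_0 = S_0(0) = a_0 = 5
y_1 = S_1(0) = a_1 = -4
y_2 = S_2(0) = a_2 = 1
y_3 = S_2(1) = -2
t_q=23/4 is in segment 2 (τ=3/4); S_2(τ)=-9405/9088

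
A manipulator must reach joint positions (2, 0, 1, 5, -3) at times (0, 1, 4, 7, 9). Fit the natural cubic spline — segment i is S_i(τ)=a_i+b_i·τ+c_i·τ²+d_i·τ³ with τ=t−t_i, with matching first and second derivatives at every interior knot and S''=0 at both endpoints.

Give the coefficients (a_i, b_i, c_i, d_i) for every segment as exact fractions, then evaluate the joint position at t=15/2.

  seg 0: a=2 b=-1777/798 c=0 d=181/798
  seg 1: a=0 b=-617/399 c=181/266 d=-43/2394
  seg 2: a=1 b=1637/798 c=69/133 d=-605/2394
  seg 3: a=5 b=-662/399 c=-467/266 d=467/1596
S(15/2) = 2291/608

Δ: Δ0=-2, Δ1=1/3, Δ2=4/3, Δ3=-4
row 1: diag=8, rhs=14; c'=3/8, d'=7/4
row 2: denom=12−3·3/8=87/8; d'=(6−3·7/4)/(87/8)=2/29
row 3: denom=10−3·8/29=266/29; d'=(-32−3·2/29)/(266/29)=-467/133
back: M3=-467/133
back: M2=2/29−8/29·-467/133=138/133
back: M1=7/4−3/8·138/133=181/133
M: M0=0, M1=181/133, M2=138/133, M3=-467/133, M4=0
seg 0: a=2, c=M0/2=0, d=(M1−M0)/(6·1)=181/798, b=Δ0−h0·(2M0+M1)/6=-1777/798
seg 1: a=0, c=M1/2=181/266, d=(M2−M1)/(6·3)=-43/2394, b=Δ1−h1·(2M1+M2)/6=-617/399
seg 2: a=1, c=M2/2=69/133, d=(M3−M2)/(6·3)=-605/2394, b=Δ2−h2·(2M2+M3)/6=1637/798
seg 3: a=5, c=M3/2=-467/266, d=(M4−M3)/(6·2)=467/1596, b=Δ3−h3·(2M3+M4)/6=-662/399
t_q=15/2 → seg 3, τ=1/2; S=5+-662/399·τ+-467/266·τ²+467/1596·τ³=2291/608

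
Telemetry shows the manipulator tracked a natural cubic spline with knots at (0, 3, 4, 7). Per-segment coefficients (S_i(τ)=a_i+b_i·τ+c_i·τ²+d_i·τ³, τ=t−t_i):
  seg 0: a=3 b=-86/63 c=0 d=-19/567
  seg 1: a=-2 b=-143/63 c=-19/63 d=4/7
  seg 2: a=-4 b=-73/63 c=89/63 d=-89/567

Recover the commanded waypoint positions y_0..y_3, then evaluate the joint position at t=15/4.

y_0=3 y_1=-2 y_2=-4 y_3=1
S(15/4) = -305/84

y_0 = S_0(0) = a_0 = 3
y_1 = S_1(0) = a_1 = -2
y_2 = S_2(0) = a_2 = -4
y_3 = S_2(3) = 1
t_q=15/4 is in segment 1 (τ=3/4); S_1(τ)=-305/84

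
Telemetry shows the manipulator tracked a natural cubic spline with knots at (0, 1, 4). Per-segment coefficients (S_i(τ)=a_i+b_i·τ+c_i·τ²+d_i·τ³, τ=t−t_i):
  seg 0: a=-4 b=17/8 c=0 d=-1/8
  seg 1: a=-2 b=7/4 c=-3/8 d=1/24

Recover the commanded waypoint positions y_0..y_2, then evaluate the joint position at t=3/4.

y_0 = S_0(0) = a_0 = -4
y_1 = S_1(0) = a_1 = -2
y_2 = S_1(3) = 1
t_q=3/4 is in segment 0 (τ=3/4); S_0(τ)=-1259/512

y_0=-4 y_1=-2 y_2=1
S(3/4) = -1259/512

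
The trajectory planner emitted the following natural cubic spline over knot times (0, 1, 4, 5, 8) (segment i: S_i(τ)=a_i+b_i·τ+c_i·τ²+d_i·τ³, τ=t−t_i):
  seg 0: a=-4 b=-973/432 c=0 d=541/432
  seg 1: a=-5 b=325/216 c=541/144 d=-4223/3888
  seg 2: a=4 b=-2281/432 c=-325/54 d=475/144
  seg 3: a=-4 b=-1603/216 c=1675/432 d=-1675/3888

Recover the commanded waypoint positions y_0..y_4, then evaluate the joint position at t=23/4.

y_0=-4 y_1=-5 y_2=4 y_3=-4 y_4=-3
S(23/4) = -23245/3072

y_0 = S_0(0) = a_0 = -4
y_1 = S_1(0) = a_1 = -5
y_2 = S_2(0) = a_2 = 4
y_3 = S_3(0) = a_3 = -4
y_4 = S_3(3) = -3
t_q=23/4 is in segment 3 (τ=3/4); S_3(τ)=-23245/3072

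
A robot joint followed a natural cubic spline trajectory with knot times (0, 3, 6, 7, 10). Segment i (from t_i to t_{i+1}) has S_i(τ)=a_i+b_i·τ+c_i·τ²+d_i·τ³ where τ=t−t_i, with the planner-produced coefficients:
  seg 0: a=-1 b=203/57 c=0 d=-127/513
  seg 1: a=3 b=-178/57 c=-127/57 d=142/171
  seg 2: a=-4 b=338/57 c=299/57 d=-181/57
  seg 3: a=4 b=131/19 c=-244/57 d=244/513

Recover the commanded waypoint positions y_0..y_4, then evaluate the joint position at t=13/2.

y_0=-1 y_1=3 y_2=-4 y_3=4 y_4=-1
S(13/2) = -55/456

y_0 = S_0(0) = a_0 = -1
y_1 = S_1(0) = a_1 = 3
y_2 = S_2(0) = a_2 = -4
y_3 = S_3(0) = a_3 = 4
y_4 = S_3(3) = -1
t_q=13/2 is in segment 2 (τ=1/2); S_2(τ)=-55/456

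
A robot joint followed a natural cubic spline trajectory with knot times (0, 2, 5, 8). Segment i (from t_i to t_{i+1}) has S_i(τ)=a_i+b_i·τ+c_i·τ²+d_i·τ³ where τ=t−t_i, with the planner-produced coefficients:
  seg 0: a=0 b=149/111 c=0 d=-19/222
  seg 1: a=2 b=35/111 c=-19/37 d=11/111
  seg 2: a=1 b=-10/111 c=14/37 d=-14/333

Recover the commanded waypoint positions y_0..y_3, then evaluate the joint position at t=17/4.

y_0 = S_0(0) = a_0 = 0
y_1 = S_1(0) = a_1 = 2
y_2 = S_2(0) = a_2 = 1
y_3 = S_2(3) = 3
t_q=17/4 is in segment 1 (τ=9/4); S_1(τ)=2933/2368

y_0=0 y_1=2 y_2=1 y_3=3
S(17/4) = 2933/2368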